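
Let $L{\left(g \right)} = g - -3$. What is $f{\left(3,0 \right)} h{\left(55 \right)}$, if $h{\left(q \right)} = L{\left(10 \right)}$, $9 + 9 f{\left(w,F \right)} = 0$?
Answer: $-13$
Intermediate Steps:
$L{\left(g \right)} = 3 + g$ ($L{\left(g \right)} = g + 3 = 3 + g$)
$f{\left(w,F \right)} = -1$ ($f{\left(w,F \right)} = -1 + \frac{1}{9} \cdot 0 = -1 + 0 = -1$)
$h{\left(q \right)} = 13$ ($h{\left(q \right)} = 3 + 10 = 13$)
$f{\left(3,0 \right)} h{\left(55 \right)} = \left(-1\right) 13 = -13$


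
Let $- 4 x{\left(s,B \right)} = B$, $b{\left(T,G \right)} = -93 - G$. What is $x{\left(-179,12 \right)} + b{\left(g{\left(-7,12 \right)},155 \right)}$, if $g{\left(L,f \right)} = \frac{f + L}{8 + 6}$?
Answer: $-251$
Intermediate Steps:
$g{\left(L,f \right)} = \frac{L}{14} + \frac{f}{14}$ ($g{\left(L,f \right)} = \frac{L + f}{14} = \left(L + f\right) \frac{1}{14} = \frac{L}{14} + \frac{f}{14}$)
$x{\left(s,B \right)} = - \frac{B}{4}$
$x{\left(-179,12 \right)} + b{\left(g{\left(-7,12 \right)},155 \right)} = \left(- \frac{1}{4}\right) 12 - 248 = -3 - 248 = -251$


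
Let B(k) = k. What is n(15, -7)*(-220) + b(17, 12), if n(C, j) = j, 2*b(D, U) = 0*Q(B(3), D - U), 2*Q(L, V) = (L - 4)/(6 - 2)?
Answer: 1540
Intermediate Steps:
Q(L, V) = -½ + L/8 (Q(L, V) = ((L - 4)/(6 - 2))/2 = ((-4 + L)/4)/2 = ((-4 + L)*(¼))/2 = (-1 + L/4)/2 = -½ + L/8)
b(D, U) = 0 (b(D, U) = (0*(-½ + (⅛)*3))/2 = (0*(-½ + 3/8))/2 = (0*(-⅛))/2 = (½)*0 = 0)
n(15, -7)*(-220) + b(17, 12) = -7*(-220) + 0 = 1540 + 0 = 1540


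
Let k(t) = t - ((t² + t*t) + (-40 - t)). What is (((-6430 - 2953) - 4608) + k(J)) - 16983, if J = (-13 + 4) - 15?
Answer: -32134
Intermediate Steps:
J = -24 (J = -9 - 15 = -24)
k(t) = 40 - 2*t² + 2*t (k(t) = t - ((t² + t²) + (-40 - t)) = t - (2*t² + (-40 - t)) = t - (-40 - t + 2*t²) = t + (40 + t - 2*t²) = 40 - 2*t² + 2*t)
(((-6430 - 2953) - 4608) + k(J)) - 16983 = (((-6430 - 2953) - 4608) + (40 - 2*(-24)² + 2*(-24))) - 16983 = ((-9383 - 4608) + (40 - 2*576 - 48)) - 16983 = (-13991 + (40 - 1152 - 48)) - 16983 = (-13991 - 1160) - 16983 = -15151 - 16983 = -32134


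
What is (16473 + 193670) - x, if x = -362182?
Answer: 572325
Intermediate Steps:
(16473 + 193670) - x = (16473 + 193670) - 1*(-362182) = 210143 + 362182 = 572325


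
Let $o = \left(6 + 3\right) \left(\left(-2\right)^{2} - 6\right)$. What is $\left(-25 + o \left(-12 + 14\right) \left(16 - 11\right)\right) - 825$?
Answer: $-1030$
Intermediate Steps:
$o = -18$ ($o = 9 \left(4 - 6\right) = 9 \left(-2\right) = -18$)
$\left(-25 + o \left(-12 + 14\right) \left(16 - 11\right)\right) - 825 = \left(-25 - 18 \left(-12 + 14\right) \left(16 - 11\right)\right) - 825 = \left(-25 - 18 \cdot 2 \cdot 5\right) - 825 = \left(-25 - 180\right) - 825 = -205 - 825 = -1030$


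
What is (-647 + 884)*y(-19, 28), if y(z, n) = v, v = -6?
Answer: -1422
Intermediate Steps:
y(z, n) = -6
(-647 + 884)*y(-19, 28) = (-647 + 884)*(-6) = 237*(-6) = -1422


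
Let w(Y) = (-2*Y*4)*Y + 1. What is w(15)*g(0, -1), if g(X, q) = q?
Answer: 1799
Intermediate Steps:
w(Y) = 1 - 8*Y**2 (w(Y) = (-8*Y)*Y + 1 = -8*Y**2 + 1 = 1 - 8*Y**2)
w(15)*g(0, -1) = (1 - 8*15**2)*(-1) = (1 - 8*225)*(-1) = (1 - 1800)*(-1) = -1799*(-1) = 1799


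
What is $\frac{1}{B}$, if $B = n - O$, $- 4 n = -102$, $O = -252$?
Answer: $\frac{2}{555} \approx 0.0036036$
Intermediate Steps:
$n = \frac{51}{2}$ ($n = \left(- \frac{1}{4}\right) \left(-102\right) = \frac{51}{2} \approx 25.5$)
$B = \frac{555}{2}$ ($B = \frac{51}{2} - -252 = \frac{51}{2} + 252 = \frac{555}{2} \approx 277.5$)
$\frac{1}{B} = \frac{1}{\frac{555}{2}} = \frac{2}{555}$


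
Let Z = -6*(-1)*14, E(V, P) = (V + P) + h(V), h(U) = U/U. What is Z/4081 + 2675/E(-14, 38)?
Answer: 62393/583 ≈ 107.02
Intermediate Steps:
h(U) = 1
E(V, P) = 1 + P + V (E(V, P) = (V + P) + 1 = (P + V) + 1 = 1 + P + V)
Z = 84 (Z = 6*14 = 84)
Z/4081 + 2675/E(-14, 38) = 84/4081 + 2675/(1 + 38 - 14) = 84*(1/4081) + 2675/25 = 12/583 + 2675*(1/25) = 12/583 + 107 = 62393/583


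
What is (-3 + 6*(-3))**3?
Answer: -9261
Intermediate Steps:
(-3 + 6*(-3))**3 = (-3 - 18)**3 = (-21)**3 = -9261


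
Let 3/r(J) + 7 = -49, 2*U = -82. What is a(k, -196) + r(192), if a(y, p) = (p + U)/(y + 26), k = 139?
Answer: -4589/3080 ≈ -1.4899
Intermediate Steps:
U = -41 (U = (1/2)*(-82) = -41)
a(y, p) = (-41 + p)/(26 + y) (a(y, p) = (p - 41)/(y + 26) = (-41 + p)/(26 + y))
r(J) = -3/56 (r(J) = 3/(-7 - 49) = 3/(-56) = 3*(-1/56) = -3/56)
a(k, -196) + r(192) = (-41 - 196)/(26 + 139) - 3/56 = -237/165 - 3/56 = (1/165)*(-237) - 3/56 = -79/55 - 3/56 = -4589/3080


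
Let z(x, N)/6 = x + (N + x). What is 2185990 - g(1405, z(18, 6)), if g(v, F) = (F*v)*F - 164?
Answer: -87036966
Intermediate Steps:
z(x, N) = 6*N + 12*x (z(x, N) = 6*(x + (N + x)) = 6*(N + 2*x) = 6*N + 12*x)
g(v, F) = -164 + v*F² (g(v, F) = v*F² - 164 = -164 + v*F²)
2185990 - g(1405, z(18, 6)) = 2185990 - (-164 + 1405*(6*6 + 12*18)²) = 2185990 - (-164 + 1405*(36 + 216)²) = 2185990 - (-164 + 1405*252²) = 2185990 - (-164 + 1405*63504) = 2185990 - (-164 + 89223120) = 2185990 - 1*89222956 = 2185990 - 89222956 = -87036966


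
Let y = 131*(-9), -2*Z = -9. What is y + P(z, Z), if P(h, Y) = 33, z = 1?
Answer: -1146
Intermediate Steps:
Z = 9/2 (Z = -½*(-9) = 9/2 ≈ 4.5000)
y = -1179
y + P(z, Z) = -1179 + 33 = -1146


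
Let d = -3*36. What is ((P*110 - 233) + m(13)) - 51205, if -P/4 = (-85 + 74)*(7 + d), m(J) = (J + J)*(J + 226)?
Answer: -534064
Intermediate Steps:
m(J) = 2*J*(226 + J) (m(J) = (2*J)*(226 + J) = 2*J*(226 + J))
d = -108
P = -4444 (P = -4*(-85 + 74)*(7 - 108) = -(-44)*(-101) = -4*1111 = -4444)
((P*110 - 233) + m(13)) - 51205 = ((-4444*110 - 233) + 2*13*(226 + 13)) - 51205 = ((-488840 - 233) + 2*13*239) - 51205 = (-489073 + 6214) - 51205 = -482859 - 51205 = -534064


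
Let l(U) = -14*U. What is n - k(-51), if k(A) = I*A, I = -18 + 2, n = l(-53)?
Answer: -74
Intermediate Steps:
n = 742 (n = -14*(-53) = 742)
I = -16
k(A) = -16*A
n - k(-51) = 742 - (-16)*(-51) = 742 - 1*816 = 742 - 816 = -74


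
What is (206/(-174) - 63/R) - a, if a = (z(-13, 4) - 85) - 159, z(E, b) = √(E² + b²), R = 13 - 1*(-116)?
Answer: 906548/3741 - √185 ≈ 228.73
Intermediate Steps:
R = 129 (R = 13 + 116 = 129)
a = -244 + √185 (a = (√((-13)² + 4²) - 85) - 159 = (√(169 + 16) - 85) - 159 = (√185 - 85) - 159 = (-85 + √185) - 159 = -244 + √185 ≈ -230.40)
(206/(-174) - 63/R) - a = (206/(-174) - 63/129) - (-244 + √185) = (206*(-1/174) - 63*1/129) + (244 - √185) = (-103/87 - 21/43) + (244 - √185) = -6256/3741 + (244 - √185) = 906548/3741 - √185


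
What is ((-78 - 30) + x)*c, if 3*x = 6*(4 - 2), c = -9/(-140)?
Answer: -234/35 ≈ -6.6857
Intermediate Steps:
c = 9/140 (c = -9*(-1/140) = 9/140 ≈ 0.064286)
x = 4 (x = (6*(4 - 2))/3 = (6*2)/3 = (1/3)*12 = 4)
((-78 - 30) + x)*c = ((-78 - 30) + 4)*(9/140) = (-108 + 4)*(9/140) = -104*9/140 = -234/35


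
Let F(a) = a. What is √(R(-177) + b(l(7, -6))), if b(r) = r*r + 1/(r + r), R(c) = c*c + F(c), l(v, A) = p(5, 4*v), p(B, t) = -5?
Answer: 9*√38490/10 ≈ 176.57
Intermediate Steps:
l(v, A) = -5
R(c) = c + c² (R(c) = c*c + c = c² + c = c + c²)
b(r) = r² + 1/(2*r)
√(R(-177) + b(l(7, -6))) = √(-177*(1 - 177) + (½ + (-5)³)/(-5)) = √(-177*(-176) - (½ - 125)/5) = √(31152 - ⅕*(-249/2)) = √(31152 + 249/10) = √(311769/10) = 9*√38490/10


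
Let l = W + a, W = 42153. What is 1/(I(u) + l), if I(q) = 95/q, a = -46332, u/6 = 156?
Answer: -936/3911449 ≈ -0.00023930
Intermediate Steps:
u = 936 (u = 6*156 = 936)
l = -4179 (l = 42153 - 46332 = -4179)
1/(I(u) + l) = 1/(95/936 - 4179) = 1/(-3911449/936) = -936/3911449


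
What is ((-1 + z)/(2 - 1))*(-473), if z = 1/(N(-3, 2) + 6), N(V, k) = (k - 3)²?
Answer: 2838/7 ≈ 405.43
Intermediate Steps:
N(V, k) = (-3 + k)²
z = ⅐ (z = 1/((-3 + 2)² + 6) = 1/((-1)² + 6) = 1/(1 + 6) = 1/7 = ⅐ ≈ 0.14286)
((-1 + z)/(2 - 1))*(-473) = ((-1 + ⅐)/(2 - 1))*(-473) = -6/7/1*(-473) = -6/7*1*(-473) = -6/7*(-473) = 2838/7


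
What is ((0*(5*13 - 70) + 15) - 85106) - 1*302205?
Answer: -387296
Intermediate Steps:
((0*(5*13 - 70) + 15) - 85106) - 1*302205 = ((0*(65 - 70) + 15) - 85106) - 302205 = ((0*(-5) + 15) - 85106) - 302205 = ((0 + 15) - 85106) - 302205 = (15 - 85106) - 302205 = -85091 - 302205 = -387296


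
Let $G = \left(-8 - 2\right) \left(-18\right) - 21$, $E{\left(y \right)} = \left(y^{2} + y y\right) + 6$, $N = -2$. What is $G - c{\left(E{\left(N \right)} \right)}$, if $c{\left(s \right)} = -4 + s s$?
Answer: $-33$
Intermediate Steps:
$E{\left(y \right)} = 6 + 2 y^{2}$ ($E{\left(y \right)} = \left(y^{2} + y^{2}\right) + 6 = 2 y^{2} + 6 = 6 + 2 y^{2}$)
$c{\left(s \right)} = -4 + s^{2}$
$G = 159$ ($G = \left(-10\right) \left(-18\right) - 21 = 180 - 21 = 159$)
$G - c{\left(E{\left(N \right)} \right)} = 159 - \left(-4 + \left(6 + 2 \left(-2\right)^{2}\right)^{2}\right) = 159 - \left(-4 + \left(6 + 2 \cdot 4\right)^{2}\right) = 159 - \left(-4 + \left(6 + 8\right)^{2}\right) = 159 - \left(-4 + 14^{2}\right) = 159 - \left(-4 + 196\right) = 159 - 192 = -33$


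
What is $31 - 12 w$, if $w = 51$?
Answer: $-581$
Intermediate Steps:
$31 - 12 w = 31 - 612 = -581$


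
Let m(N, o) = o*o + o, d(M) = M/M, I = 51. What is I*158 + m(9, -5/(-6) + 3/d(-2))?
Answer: 290755/36 ≈ 8076.5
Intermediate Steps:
d(M) = 1
m(N, o) = o + o**2 (m(N, o) = o**2 + o = o + o**2)
I*158 + m(9, -5/(-6) + 3/d(-2)) = 51*158 + (-5/(-6) + 3/1)*(1 + (-5/(-6) + 3/1)) = 8058 + (-5*(-1/6) + 3*1)*(1 + (-5*(-1/6) + 3*1)) = 8058 + (5/6 + 3)*(1 + (5/6 + 3)) = 8058 + 23*(1 + 23/6)/6 = 8058 + (23/6)*(29/6) = 8058 + 667/36 = 290755/36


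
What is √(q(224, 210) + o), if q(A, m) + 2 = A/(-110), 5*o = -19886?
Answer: 2*I*√3010810/55 ≈ 63.097*I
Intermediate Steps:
o = -19886/5 (o = (⅕)*(-19886) = -19886/5 ≈ -3977.2)
q(A, m) = -2 - A/110 (q(A, m) = -2 + A/(-110) = -2 + A*(-1/110) = -2 - A/110)
√(q(224, 210) + o) = √((-2 - 1/110*224) - 19886/5) = √((-2 - 112/55) - 19886/5) = √(-222/55 - 19886/5) = √(-218968/55) = 2*I*√3010810/55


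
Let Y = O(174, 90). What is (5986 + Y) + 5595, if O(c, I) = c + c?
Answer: 11929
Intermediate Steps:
O(c, I) = 2*c
Y = 348 (Y = 2*174 = 348)
(5986 + Y) + 5595 = (5986 + 348) + 5595 = 6334 + 5595 = 11929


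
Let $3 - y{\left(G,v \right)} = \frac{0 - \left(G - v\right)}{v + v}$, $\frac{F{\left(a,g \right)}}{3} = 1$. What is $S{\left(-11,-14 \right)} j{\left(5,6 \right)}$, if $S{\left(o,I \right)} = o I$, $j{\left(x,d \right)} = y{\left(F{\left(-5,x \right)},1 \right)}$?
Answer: $616$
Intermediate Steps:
$F{\left(a,g \right)} = 3$ ($F{\left(a,g \right)} = 3 \cdot 1 = 3$)
$y{\left(G,v \right)} = 3 - \frac{v - G}{2 v}$ ($y{\left(G,v \right)} = 3 - \frac{0 - \left(G - v\right)}{v + v} = 3 - \frac{v - G}{2 v}$)
$j{\left(x,d \right)} = 4$ ($j{\left(x,d \right)} = \frac{3 + 5 \cdot 1}{2 \cdot 1} = \frac{1}{2} \cdot 1 \left(3 + 5\right) = \frac{1}{2} \cdot 1 \cdot 8 = 4$)
$S{\left(o,I \right)} = I o$
$S{\left(-11,-14 \right)} j{\left(5,6 \right)} = \left(-14\right) \left(-11\right) 4 = 154 \cdot 4 = 616$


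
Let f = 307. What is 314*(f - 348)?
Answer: -12874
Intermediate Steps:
314*(f - 348) = 314*(307 - 348) = 314*(-41) = -12874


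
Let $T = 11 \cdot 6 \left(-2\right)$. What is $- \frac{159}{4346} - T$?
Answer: $\frac{10821}{82} \approx 131.96$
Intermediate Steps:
$T = -132$ ($T = 66 \left(-2\right) = -132$)
$- \frac{159}{4346} - T = - \frac{159}{4346} - -132 = \left(-159\right) \frac{1}{4346} + 132 = - \frac{3}{82} + 132 = \frac{10821}{82}$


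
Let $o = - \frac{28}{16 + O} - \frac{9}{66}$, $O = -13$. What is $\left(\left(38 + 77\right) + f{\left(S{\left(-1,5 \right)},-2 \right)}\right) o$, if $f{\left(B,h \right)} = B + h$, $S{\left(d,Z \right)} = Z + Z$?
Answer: $- \frac{25625}{22} \approx -1164.8$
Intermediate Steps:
$S{\left(d,Z \right)} = 2 Z$
$o = - \frac{625}{66}$ ($o = - \frac{28}{16 - 13} - \frac{9}{66} = - \frac{28}{3} - \frac{3}{22} = - \frac{625}{66} \approx -9.4697$)
$\left(\left(38 + 77\right) + f{\left(S{\left(-1,5 \right)},-2 \right)}\right) o = \left(\left(38 + 77\right) + \left(2 \cdot 5 - 2\right)\right) \left(- \frac{625}{66}\right) = \left(115 + \left(10 - 2\right)\right) \left(- \frac{625}{66}\right) = \left(115 + 8\right) \left(- \frac{625}{66}\right) = 123 \left(- \frac{625}{66}\right) = - \frac{25625}{22}$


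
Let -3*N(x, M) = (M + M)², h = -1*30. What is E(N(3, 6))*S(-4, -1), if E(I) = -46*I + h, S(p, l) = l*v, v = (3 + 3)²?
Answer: -78408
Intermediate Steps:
v = 36 (v = 6² = 36)
h = -30
S(p, l) = 36*l (S(p, l) = l*36 = 36*l)
N(x, M) = -4*M²/3 (N(x, M) = -(M + M)²/3 = -4*M²/3)
E(I) = -30 - 46*I (E(I) = -46*I - 30 = -30 - 46*I)
E(N(3, 6))*S(-4, -1) = (-30 - (-184)*6²/3)*(36*(-1)) = (-30 - (-184)*36/3)*(-36) = (-30 - 46*(-48))*(-36) = (-30 + 2208)*(-36) = 2178*(-36) = -78408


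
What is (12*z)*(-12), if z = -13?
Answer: 1872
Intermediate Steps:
(12*z)*(-12) = (12*(-13))*(-12) = -156*(-12) = 1872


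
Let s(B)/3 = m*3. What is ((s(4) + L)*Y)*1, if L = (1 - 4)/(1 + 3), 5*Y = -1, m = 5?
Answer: -177/20 ≈ -8.8500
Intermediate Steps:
s(B) = 45 (s(B) = 3*(5*3) = 3*15 = 45)
Y = -⅕ (Y = (⅕)*(-1) = -⅕ ≈ -0.20000)
L = -¾ (L = -3/4 = -3*¼ = -¾ ≈ -0.75000)
((s(4) + L)*Y)*1 = ((45 - ¾)*(-⅕))*1 = ((177/4)*(-⅕))*1 = -177/20*1 = -177/20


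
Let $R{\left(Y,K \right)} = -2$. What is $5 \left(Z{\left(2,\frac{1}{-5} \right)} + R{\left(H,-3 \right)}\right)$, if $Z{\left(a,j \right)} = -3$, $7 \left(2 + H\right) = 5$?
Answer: $-25$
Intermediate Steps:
$H = - \frac{9}{7}$ ($H = -2 + \frac{1}{7} \cdot 5 = -2 + \frac{5}{7} = - \frac{9}{7} \approx -1.2857$)
$5 \left(Z{\left(2,\frac{1}{-5} \right)} + R{\left(H,-3 \right)}\right) = 5 \left(-3 - 2\right) = 5 \left(-5\right) = -25$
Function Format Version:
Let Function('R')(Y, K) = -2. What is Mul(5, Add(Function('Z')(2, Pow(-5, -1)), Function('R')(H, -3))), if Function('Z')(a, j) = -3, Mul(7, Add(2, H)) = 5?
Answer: -25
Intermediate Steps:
H = Rational(-9, 7) (H = Add(-2, Mul(Rational(1, 7), 5)) = Add(-2, Rational(5, 7)) = Rational(-9, 7) ≈ -1.2857)
Mul(5, Add(Function('Z')(2, Pow(-5, -1)), Function('R')(H, -3))) = Mul(5, Add(-3, -2)) = Mul(5, -5) = -25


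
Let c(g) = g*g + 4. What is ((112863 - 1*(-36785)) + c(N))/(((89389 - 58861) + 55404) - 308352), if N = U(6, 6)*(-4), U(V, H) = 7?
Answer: -3419/5055 ≈ -0.67636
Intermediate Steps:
N = -28 (N = 7*(-4) = -28)
c(g) = 4 + g**2 (c(g) = g**2 + 4 = 4 + g**2)
((112863 - 1*(-36785)) + c(N))/(((89389 - 58861) + 55404) - 308352) = ((112863 - 1*(-36785)) + (4 + (-28)**2))/(((89389 - 58861) + 55404) - 308352) = ((112863 + 36785) + (4 + 784))/((30528 + 55404) - 308352) = (149648 + 788)/(85932 - 308352) = 150436/(-222420) = 150436*(-1/222420) = -3419/5055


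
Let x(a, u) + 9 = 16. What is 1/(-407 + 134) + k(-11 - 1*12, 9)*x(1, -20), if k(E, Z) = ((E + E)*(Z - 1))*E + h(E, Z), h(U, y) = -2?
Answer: 16170881/273 ≈ 59234.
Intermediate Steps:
x(a, u) = 7 (x(a, u) = -9 + 16 = 7)
k(E, Z) = -2 + 2*E²*(-1 + Z) (k(E, Z) = ((E + E)*(Z - 1))*E - 2 = ((2*E)*(-1 + Z))*E - 2 = (2*E*(-1 + Z))*E - 2 = 2*E²*(-1 + Z) - 2 = -2 + 2*E²*(-1 + Z))
1/(-407 + 134) + k(-11 - 1*12, 9)*x(1, -20) = 1/(-407 + 134) + (-2 - 2*(-11 - 1*12)² + 2*9*(-11 - 1*12)²)*7 = 1/(-273) + (-2 - 2*(-11 - 12)² + 2*9*(-11 - 12)²)*7 = -1/273 + (-2 - 2*(-23)² + 2*9*(-23)²)*7 = -1/273 + (-2 - 2*529 + 2*9*529)*7 = -1/273 + (-2 - 1058 + 9522)*7 = -1/273 + 8462*7 = -1/273 + 59234 = 16170881/273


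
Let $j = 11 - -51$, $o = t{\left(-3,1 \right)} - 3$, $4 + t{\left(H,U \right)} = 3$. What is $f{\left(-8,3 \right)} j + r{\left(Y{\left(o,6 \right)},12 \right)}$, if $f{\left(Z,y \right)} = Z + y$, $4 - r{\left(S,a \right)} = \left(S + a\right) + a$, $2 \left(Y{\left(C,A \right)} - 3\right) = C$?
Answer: $-331$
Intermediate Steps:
$t{\left(H,U \right)} = -1$ ($t{\left(H,U \right)} = -4 + 3 = -1$)
$o = -4$ ($o = -1 - 3 = -4$)
$Y{\left(C,A \right)} = 3 + \frac{C}{2}$
$j = 62$ ($j = 11 + 51 = 62$)
$r{\left(S,a \right)} = 4 - S - 2 a$ ($r{\left(S,a \right)} = 4 - \left(\left(S + a\right) + a\right) = 4 - \left(S + 2 a\right) = 4 - S - 2 a$)
$f{\left(-8,3 \right)} j + r{\left(Y{\left(o,6 \right)},12 \right)} = \left(-8 + 3\right) 62 - \left(23 - 2\right) = \left(-5\right) 62 - 21 = -310 - 21 = -331$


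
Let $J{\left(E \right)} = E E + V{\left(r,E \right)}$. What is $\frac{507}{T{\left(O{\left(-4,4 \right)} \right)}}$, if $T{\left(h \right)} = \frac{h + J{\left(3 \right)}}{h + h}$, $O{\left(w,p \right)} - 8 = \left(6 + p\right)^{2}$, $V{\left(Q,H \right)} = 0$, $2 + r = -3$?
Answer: $936$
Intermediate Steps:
$r = -5$ ($r = -2 - 3 = -5$)
$J{\left(E \right)} = E^{2}$ ($J{\left(E \right)} = E E + 0 = E^{2} + 0 = E^{2}$)
$O{\left(w,p \right)} = 8 + \left(6 + p\right)^{2}$
$T{\left(h \right)} = \frac{9 + h}{2 h}$ ($T{\left(h \right)} = \frac{h + 3^{2}}{h + h} = \frac{h + 9}{2 h} = \left(9 + h\right) \frac{1}{2 h} = \frac{9 + h}{2 h}$)
$\frac{507}{T{\left(O{\left(-4,4 \right)} \right)}} = \frac{507}{\frac{1}{2} \frac{1}{8 + \left(6 + 4\right)^{2}} \left(9 + \left(8 + \left(6 + 4\right)^{2}\right)\right)} = \frac{507}{\frac{1}{2} \frac{1}{8 + 10^{2}} \left(9 + \left(8 + 10^{2}\right)\right)} = \frac{507}{\frac{1}{2} \frac{1}{8 + 100} \left(9 + \left(8 + 100\right)\right)} = \frac{507}{\frac{1}{2} \cdot \frac{1}{108} \left(9 + 108\right)} = \frac{507}{\frac{1}{2} \cdot \frac{1}{108} \cdot 117} = \frac{507}{\frac{13}{24}} = 507 \cdot \frac{24}{13} = 936$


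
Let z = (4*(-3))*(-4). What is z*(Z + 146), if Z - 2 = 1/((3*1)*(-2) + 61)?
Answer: 390768/55 ≈ 7104.9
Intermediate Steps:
z = 48 (z = -12*(-4) = 48)
Z = 111/55 (Z = 2 + 1/((3*1)*(-2) + 61) = 2 + 1/(3*(-2) + 61) = 2 + 1/(-6 + 61) = 2 + 1/55 = 111/55 ≈ 2.0182)
z*(Z + 146) = 48*(111/55 + 146) = 48*(8141/55) = 390768/55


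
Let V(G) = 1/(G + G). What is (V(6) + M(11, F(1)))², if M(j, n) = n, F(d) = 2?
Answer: 625/144 ≈ 4.3403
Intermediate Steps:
V(G) = 1/(2*G)
(V(6) + M(11, F(1)))² = ((½)/6 + 2)² = ((½)*(⅙) + 2)² = (1/12 + 2)² = (25/12)² = 625/144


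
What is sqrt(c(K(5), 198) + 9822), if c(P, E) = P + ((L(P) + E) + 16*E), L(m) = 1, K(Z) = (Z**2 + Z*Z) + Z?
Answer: 2*sqrt(3311) ≈ 115.08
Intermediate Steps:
K(Z) = Z + 2*Z**2 (K(Z) = (Z**2 + Z**2) + Z = 2*Z**2 + Z = Z + 2*Z**2)
c(P, E) = 1 + P + 17*E (c(P, E) = P + ((1 + E) + 16*E) = P + (1 + 17*E) = 1 + P + 17*E)
sqrt(c(K(5), 198) + 9822) = sqrt((1 + 5*(1 + 2*5) + 17*198) + 9822) = sqrt((1 + 5*(1 + 10) + 3366) + 9822) = sqrt((1 + 5*11 + 3366) + 9822) = sqrt((1 + 55 + 3366) + 9822) = sqrt(3422 + 9822) = sqrt(13244) = 2*sqrt(3311)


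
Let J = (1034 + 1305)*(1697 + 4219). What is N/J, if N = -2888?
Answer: -722/3459381 ≈ -0.00020871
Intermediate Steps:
J = 13837524 (J = 2339*5916 = 13837524)
N/J = -2888/13837524 = -2888*1/13837524 = -722/3459381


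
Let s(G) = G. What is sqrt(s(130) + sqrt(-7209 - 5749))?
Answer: sqrt(130 + I*sqrt(12958)) ≈ 12.304 + 4.6257*I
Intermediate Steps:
sqrt(s(130) + sqrt(-7209 - 5749)) = sqrt(130 + sqrt(-7209 - 5749)) = sqrt(130 + sqrt(-12958)) = sqrt(130 + I*sqrt(12958))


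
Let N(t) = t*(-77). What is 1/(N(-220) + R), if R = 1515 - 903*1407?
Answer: -1/1252066 ≈ -7.9868e-7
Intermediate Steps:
N(t) = -77*t
R = -1269006 (R = 1515 - 1270521 = -1269006)
1/(N(-220) + R) = 1/(-77*(-220) - 1269006) = 1/(16940 - 1269006) = 1/(-1252066) = -1/1252066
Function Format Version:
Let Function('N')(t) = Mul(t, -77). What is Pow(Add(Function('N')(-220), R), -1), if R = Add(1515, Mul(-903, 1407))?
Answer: Rational(-1, 1252066) ≈ -7.9868e-7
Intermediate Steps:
Function('N')(t) = Mul(-77, t)
R = -1269006 (R = Add(1515, -1270521) = -1269006)
Pow(Add(Function('N')(-220), R), -1) = Pow(Add(Mul(-77, -220), -1269006), -1) = Pow(Add(16940, -1269006), -1) = Pow(-1252066, -1) = Rational(-1, 1252066)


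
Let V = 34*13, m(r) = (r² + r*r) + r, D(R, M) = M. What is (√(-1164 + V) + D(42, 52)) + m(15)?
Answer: 517 + 19*I*√2 ≈ 517.0 + 26.87*I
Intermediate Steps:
m(r) = r + 2*r² (m(r) = (r² + r²) + r = 2*r² + r = r + 2*r²)
V = 442
(√(-1164 + V) + D(42, 52)) + m(15) = (√(-1164 + 442) + 52) + 15*(1 + 2*15) = (√(-722) + 52) + 15*(1 + 30) = (19*I*√2 + 52) + 15*31 = (52 + 19*I*√2) + 465 = 517 + 19*I*√2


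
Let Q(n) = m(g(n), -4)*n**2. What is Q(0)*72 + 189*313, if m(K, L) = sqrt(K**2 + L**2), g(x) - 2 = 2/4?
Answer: 59157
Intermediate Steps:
g(x) = 5/2 (g(x) = 2 + 2/4 = 2 + 2*(1/4) = 2 + 1/2 = 5/2)
Q(n) = sqrt(89)*n**2/2 (Q(n) = sqrt((5/2)**2 + (-4)**2)*n**2 = sqrt(25/4 + 16)*n**2 = sqrt(89/4)*n**2 = (sqrt(89)/2)*n**2 = sqrt(89)*n**2/2)
Q(0)*72 + 189*313 = ((1/2)*sqrt(89)*0**2)*72 + 189*313 = ((1/2)*sqrt(89)*0)*72 + 59157 = 0*72 + 59157 = 0 + 59157 = 59157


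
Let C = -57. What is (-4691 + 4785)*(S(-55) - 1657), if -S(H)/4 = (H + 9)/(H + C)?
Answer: -1091387/7 ≈ -1.5591e+5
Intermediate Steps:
S(H) = -4*(9 + H)/(-57 + H) (S(H) = -4*(H + 9)/(H - 57) = -4*(9 + H)/(-57 + H))
(-4691 + 4785)*(S(-55) - 1657) = (-4691 + 4785)*(4*(-9 - 1*(-55))/(-57 - 55) - 1657) = 94*(4*(-9 + 55)/(-112) - 1657) = 94*(4*(-1/112)*46 - 1657) = 94*(-23/14 - 1657) = 94*(-23221/14) = -1091387/7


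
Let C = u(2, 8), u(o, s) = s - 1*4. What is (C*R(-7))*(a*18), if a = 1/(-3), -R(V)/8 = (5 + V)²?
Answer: 768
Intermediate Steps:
R(V) = -8*(5 + V)²
a = -⅓ ≈ -0.33333
u(o, s) = -4 + s (u(o, s) = s - 4 = -4 + s)
C = 4 (C = -4 + 8 = 4)
(C*R(-7))*(a*18) = (4*(-8*(5 - 7)²))*(-⅓*18) = (4*(-8*(-2)²))*(-6) = (4*(-8*4))*(-6) = (4*(-32))*(-6) = -128*(-6) = 768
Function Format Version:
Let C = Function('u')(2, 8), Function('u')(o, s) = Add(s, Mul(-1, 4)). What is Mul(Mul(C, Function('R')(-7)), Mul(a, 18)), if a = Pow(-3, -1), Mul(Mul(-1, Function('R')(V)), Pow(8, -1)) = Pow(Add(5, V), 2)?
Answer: 768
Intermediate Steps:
Function('R')(V) = Mul(-8, Pow(Add(5, V), 2))
a = Rational(-1, 3) ≈ -0.33333
Function('u')(o, s) = Add(-4, s) (Function('u')(o, s) = Add(s, -4) = Add(-4, s))
C = 4 (C = Add(-4, 8) = 4)
Mul(Mul(C, Function('R')(-7)), Mul(a, 18)) = Mul(Mul(4, Mul(-8, Pow(Add(5, -7), 2))), Mul(Rational(-1, 3), 18)) = Mul(Mul(4, Mul(-8, Pow(-2, 2))), -6) = Mul(Mul(4, Mul(-8, 4)), -6) = Mul(Mul(4, -32), -6) = Mul(-128, -6) = 768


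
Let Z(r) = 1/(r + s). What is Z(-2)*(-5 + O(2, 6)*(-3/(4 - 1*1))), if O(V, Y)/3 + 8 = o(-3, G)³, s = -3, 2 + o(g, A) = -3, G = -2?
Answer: -394/5 ≈ -78.800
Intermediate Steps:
o(g, A) = -5 (o(g, A) = -2 - 3 = -5)
Z(r) = 1/(-3 + r) (Z(r) = 1/(r - 3) = 1/(-3 + r))
O(V, Y) = -399 (O(V, Y) = -24 + 3*(-5)³ = -24 + 3*(-125) = -24 - 375 = -399)
Z(-2)*(-5 + O(2, 6)*(-3/(4 - 1*1))) = (-5 - (-1197)/(4 - 1*1))/(-3 - 2) = (-5 - (-1197)/(4 - 1))/(-5) = -(-5 - (-1197)/3)/5 = -(-5 - 399*(-1))/5 = -(-5 + 399)/5 = -⅕*394 = -394/5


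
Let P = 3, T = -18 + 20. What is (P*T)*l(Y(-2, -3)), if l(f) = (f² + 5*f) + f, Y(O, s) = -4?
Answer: -48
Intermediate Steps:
l(f) = f² + 6*f
T = 2
(P*T)*l(Y(-2, -3)) = (3*2)*(-4*(6 - 4)) = 6*(-4*2) = 6*(-8) = -48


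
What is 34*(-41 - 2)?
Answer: -1462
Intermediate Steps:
34*(-41 - 2) = 34*(-43) = -1462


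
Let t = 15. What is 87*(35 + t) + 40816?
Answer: 45166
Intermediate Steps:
87*(35 + t) + 40816 = 87*(35 + 15) + 40816 = 87*50 + 40816 = 4350 + 40816 = 45166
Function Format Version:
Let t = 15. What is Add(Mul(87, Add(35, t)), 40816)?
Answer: 45166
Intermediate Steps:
Add(Mul(87, Add(35, t)), 40816) = Add(Mul(87, Add(35, 15)), 40816) = Add(Mul(87, 50), 40816) = Add(4350, 40816) = 45166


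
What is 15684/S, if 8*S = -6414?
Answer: -20912/1069 ≈ -19.562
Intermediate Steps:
S = -3207/4 (S = (⅛)*(-6414) = -3207/4 ≈ -801.75)
15684/S = 15684/(-3207/4) = 15684*(-4/3207) = -20912/1069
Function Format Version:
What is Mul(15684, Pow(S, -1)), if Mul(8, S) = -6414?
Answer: Rational(-20912, 1069) ≈ -19.562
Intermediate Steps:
S = Rational(-3207, 4) (S = Mul(Rational(1, 8), -6414) = Rational(-3207, 4) ≈ -801.75)
Mul(15684, Pow(S, -1)) = Mul(15684, Pow(Rational(-3207, 4), -1)) = Mul(15684, Rational(-4, 3207)) = Rational(-20912, 1069)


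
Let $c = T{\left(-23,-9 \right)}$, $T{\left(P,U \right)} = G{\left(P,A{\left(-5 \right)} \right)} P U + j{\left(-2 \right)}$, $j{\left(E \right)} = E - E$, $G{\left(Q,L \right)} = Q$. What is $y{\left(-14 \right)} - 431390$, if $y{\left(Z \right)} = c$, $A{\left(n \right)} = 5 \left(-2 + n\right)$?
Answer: $-436151$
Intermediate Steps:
$A{\left(n \right)} = -10 + 5 n$
$j{\left(E \right)} = 0$
$T{\left(P,U \right)} = U P^{2}$ ($T{\left(P,U \right)} = P P U + 0 = P^{2} U + 0 = U P^{2} + 0 = U P^{2}$)
$c = -4761$ ($c = - 9 \left(-23\right)^{2} = \left(-9\right) 529 = -4761$)
$y{\left(Z \right)} = -4761$
$y{\left(-14 \right)} - 431390 = -4761 - 431390 = -436151$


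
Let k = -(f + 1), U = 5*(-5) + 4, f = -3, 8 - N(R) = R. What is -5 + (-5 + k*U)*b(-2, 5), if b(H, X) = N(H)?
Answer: -475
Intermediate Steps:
N(R) = 8 - R
b(H, X) = 8 - H
U = -21 (U = -25 + 4 = -21)
k = 2 (k = -(-3 + 1) = -1*(-2) = 2)
-5 + (-5 + k*U)*b(-2, 5) = -5 + (-5 + 2*(-21))*(8 - 1*(-2)) = -5 + (-5 - 42)*(8 + 2) = -5 - 47*10 = -5 - 470 = -475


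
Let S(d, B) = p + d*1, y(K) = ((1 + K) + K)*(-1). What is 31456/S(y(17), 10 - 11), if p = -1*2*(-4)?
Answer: -31456/27 ≈ -1165.0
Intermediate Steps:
y(K) = -1 - 2*K (y(K) = (1 + 2*K)*(-1) = -1 - 2*K)
p = 8 (p = -2*(-4) = 8)
S(d, B) = 8 + d (S(d, B) = 8 + d*1 = 8 + d)
31456/S(y(17), 10 - 11) = 31456/(8 + (-1 - 2*17)) = 31456/(8 + (-1 - 34)) = 31456/(8 - 35) = 31456/(-27) = 31456*(-1/27) = -31456/27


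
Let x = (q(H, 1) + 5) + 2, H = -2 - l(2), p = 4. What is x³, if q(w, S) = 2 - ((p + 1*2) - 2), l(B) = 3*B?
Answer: 125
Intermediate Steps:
H = -8 (H = -2 - 3*2 = -2 - 1*6 = -2 - 6 = -8)
q(w, S) = -2 (q(w, S) = 2 - ((4 + 1*2) - 2) = 2 - ((4 + 2) - 2) = 2 - (6 - 2) = 2 - 1*4 = 2 - 4 = -2)
x = 5 (x = (-2 + 5) + 2 = 3 + 2 = 5)
x³ = 5³ = 125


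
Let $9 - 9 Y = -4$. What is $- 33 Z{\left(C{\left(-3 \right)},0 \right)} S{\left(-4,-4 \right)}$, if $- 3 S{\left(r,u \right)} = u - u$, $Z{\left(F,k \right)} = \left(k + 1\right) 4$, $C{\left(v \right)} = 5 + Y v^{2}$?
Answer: $0$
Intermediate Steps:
$Y = \frac{13}{9}$ ($Y = 1 - - \frac{4}{9} = 1 + \frac{4}{9} = \frac{13}{9} \approx 1.4444$)
$C{\left(v \right)} = 5 + \frac{13 v^{2}}{9}$
$Z{\left(F,k \right)} = 4 + 4 k$ ($Z{\left(F,k \right)} = \left(1 + k\right) 4 = 4 + 4 k$)
$S{\left(r,u \right)} = 0$ ($S{\left(r,u \right)} = - \frac{u - u}{3} = \left(- \frac{1}{3}\right) 0 = 0$)
$- 33 Z{\left(C{\left(-3 \right)},0 \right)} S{\left(-4,-4 \right)} = - 33 \left(4 + 4 \cdot 0\right) 0 = - 33 \left(4 + 0\right) 0 = \left(-33\right) 4 \cdot 0 = \left(-132\right) 0 = 0$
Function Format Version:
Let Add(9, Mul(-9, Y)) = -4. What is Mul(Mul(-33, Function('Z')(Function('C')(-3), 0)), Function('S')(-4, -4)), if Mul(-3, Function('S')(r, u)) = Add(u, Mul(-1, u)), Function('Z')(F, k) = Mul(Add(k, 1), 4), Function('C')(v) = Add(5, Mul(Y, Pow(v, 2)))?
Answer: 0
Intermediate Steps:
Y = Rational(13, 9) (Y = Add(1, Mul(Rational(-1, 9), -4)) = Add(1, Rational(4, 9)) = Rational(13, 9) ≈ 1.4444)
Function('C')(v) = Add(5, Mul(Rational(13, 9), Pow(v, 2)))
Function('Z')(F, k) = Add(4, Mul(4, k)) (Function('Z')(F, k) = Mul(Add(1, k), 4) = Add(4, Mul(4, k)))
Function('S')(r, u) = 0 (Function('S')(r, u) = Mul(Rational(-1, 3), Add(u, Mul(-1, u))) = Mul(Rational(-1, 3), 0) = 0)
Mul(Mul(-33, Function('Z')(Function('C')(-3), 0)), Function('S')(-4, -4)) = Mul(Mul(-33, Add(4, Mul(4, 0))), 0) = Mul(Mul(-33, Add(4, 0)), 0) = Mul(Mul(-33, 4), 0) = Mul(-132, 0) = 0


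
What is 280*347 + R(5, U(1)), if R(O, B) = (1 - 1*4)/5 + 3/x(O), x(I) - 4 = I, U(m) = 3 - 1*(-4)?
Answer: 1457396/15 ≈ 97160.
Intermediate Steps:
U(m) = 7 (U(m) = 3 + 4 = 7)
x(I) = 4 + I
R(O, B) = -⅗ + 3/(4 + O) (R(O, B) = (1 - 1*4)/5 + 3/(4 + O) = (1 - 4)*(⅕) + 3/(4 + O) = -3*⅕ + 3/(4 + O) = -⅗ + 3/(4 + O))
280*347 + R(5, U(1)) = 280*347 + 3*(1 - 1*5)/(5*(4 + 5)) = 97160 + (⅗)*(1 - 5)/9 = 97160 + (⅗)*(⅑)*(-4) = 97160 - 4/15 = 1457396/15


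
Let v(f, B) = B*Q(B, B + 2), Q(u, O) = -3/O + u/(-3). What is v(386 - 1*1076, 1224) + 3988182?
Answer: 2138626434/613 ≈ 3.4888e+6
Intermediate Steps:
Q(u, O) = -3/O - u/3 (Q(u, O) = -3/O + u*(-⅓) = -3/O - u/3)
v(f, B) = B*(-3/(2 + B) - B/3) (v(f, B) = B*(-3/(B + 2) - B/3) = B*(-3/(2 + B) - B/3))
v(386 - 1*1076, 1224) + 3988182 = -1*1224*(9 + 1224*(2 + 1224))/(6 + 3*1224) + 3988182 = -1*1224*(9 + 1224*1226)/(6 + 3672) + 3988182 = -1*1224*(9 + 1500624)/3678 + 3988182 = -1*1224*1/3678*1500633 + 3988182 = -306129132/613 + 3988182 = 2138626434/613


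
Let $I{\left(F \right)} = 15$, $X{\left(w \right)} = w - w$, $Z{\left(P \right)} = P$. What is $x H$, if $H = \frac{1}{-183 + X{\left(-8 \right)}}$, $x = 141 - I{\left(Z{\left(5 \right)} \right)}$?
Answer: $- \frac{42}{61} \approx -0.68852$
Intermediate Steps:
$X{\left(w \right)} = 0$
$x = 126$ ($x = 141 - 15 = 126$)
$H = - \frac{1}{183}$ ($H = \frac{1}{-183 + 0} = \frac{1}{-183} = - \frac{1}{183} \approx -0.0054645$)
$x H = 126 \left(- \frac{1}{183}\right) = - \frac{42}{61}$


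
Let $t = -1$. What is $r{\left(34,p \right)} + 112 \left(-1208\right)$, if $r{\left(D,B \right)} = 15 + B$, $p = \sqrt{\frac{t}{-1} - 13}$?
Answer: $-135281 + 2 i \sqrt{3} \approx -1.3528 \cdot 10^{5} + 3.4641 i$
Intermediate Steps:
$p = 2 i \sqrt{3}$ ($p = \sqrt{- \frac{1}{-1} - 13} = \sqrt{\left(-1\right) \left(-1\right) - 13} = \sqrt{1 - 13} = \sqrt{-12} = 2 i \sqrt{3} \approx 3.4641 i$)
$r{\left(34,p \right)} + 112 \left(-1208\right) = \left(15 + 2 i \sqrt{3}\right) + 112 \left(-1208\right) = \left(15 + 2 i \sqrt{3}\right) - 135296 = -135281 + 2 i \sqrt{3}$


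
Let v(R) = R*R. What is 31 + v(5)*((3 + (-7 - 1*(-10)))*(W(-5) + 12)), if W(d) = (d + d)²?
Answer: 16831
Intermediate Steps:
v(R) = R²
W(d) = 4*d² (W(d) = (2*d)² = 4*d²)
31 + v(5)*((3 + (-7 - 1*(-10)))*(W(-5) + 12)) = 31 + 5²*((3 + (-7 - 1*(-10)))*(4*(-5)² + 12)) = 31 + 25*((3 + (-7 + 10))*(4*25 + 12)) = 31 + 25*((3 + 3)*(100 + 12)) = 31 + 25*(6*112) = 31 + 25*672 = 31 + 16800 = 16831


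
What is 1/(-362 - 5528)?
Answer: -1/5890 ≈ -0.00016978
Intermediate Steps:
1/(-362 - 5528) = 1/(-5890) = -1/5890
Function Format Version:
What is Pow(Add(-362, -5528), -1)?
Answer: Rational(-1, 5890) ≈ -0.00016978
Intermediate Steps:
Pow(Add(-362, -5528), -1) = Pow(-5890, -1) = Rational(-1, 5890)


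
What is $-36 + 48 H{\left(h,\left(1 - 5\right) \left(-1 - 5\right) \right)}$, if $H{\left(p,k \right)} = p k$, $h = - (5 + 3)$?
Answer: $-9252$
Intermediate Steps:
$h = -8$ ($h = \left(-1\right) 8 = -8$)
$H{\left(p,k \right)} = k p$
$-36 + 48 H{\left(h,\left(1 - 5\right) \left(-1 - 5\right) \right)} = -36 + 48 \left(1 - 5\right) \left(-1 - 5\right) \left(-8\right) = -36 + 48 \left(-4\right) \left(-6\right) \left(-8\right) = -36 + 48 \cdot 24 \left(-8\right) = -36 + 48 \left(-192\right) = -36 - 9216 = -9252$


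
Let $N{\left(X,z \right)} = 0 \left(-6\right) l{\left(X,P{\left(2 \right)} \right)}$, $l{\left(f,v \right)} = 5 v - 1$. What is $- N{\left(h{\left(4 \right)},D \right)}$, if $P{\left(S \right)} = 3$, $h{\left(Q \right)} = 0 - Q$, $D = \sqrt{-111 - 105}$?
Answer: $0$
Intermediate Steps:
$D = 6 i \sqrt{6}$ ($D = \sqrt{-216} = 6 i \sqrt{6} \approx 14.697 i$)
$h{\left(Q \right)} = - Q$
$l{\left(f,v \right)} = -1 + 5 v$
$N{\left(X,z \right)} = 0$ ($N{\left(X,z \right)} = 0 \left(-6\right) \left(-1 + 5 \cdot 3\right) = 0 \left(-1 + 15\right) = 0 \cdot 14 = 0$)
$- N{\left(h{\left(4 \right)},D \right)} = \left(-1\right) 0 = 0$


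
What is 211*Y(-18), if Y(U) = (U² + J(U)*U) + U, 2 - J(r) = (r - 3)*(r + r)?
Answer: 2928258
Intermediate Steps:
J(r) = 2 - 2*r*(-3 + r) (J(r) = 2 - (r - 3)*(r + r) = 2 - (-3 + r)*2*r = 2 - 2*r*(-3 + r))
Y(U) = U + U² + U*(2 - 2*U² + 6*U) (Y(U) = (U² + (2 - 2*U² + 6*U)*U) + U = (U² + U*(2 - 2*U² + 6*U)) + U = U + U² + U*(2 - 2*U² + 6*U))
211*Y(-18) = 211*(-18*(3 - 2*(-18)² + 7*(-18))) = 211*(-18*(3 - 2*324 - 126)) = 211*(-18*(3 - 648 - 126)) = 211*(-18*(-771)) = 211*13878 = 2928258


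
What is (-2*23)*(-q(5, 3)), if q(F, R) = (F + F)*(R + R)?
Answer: 2760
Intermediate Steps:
q(F, R) = 4*F*R (q(F, R) = (2*F)*(2*R) = 4*F*R)
(-2*23)*(-q(5, 3)) = (-2*23)*(-4*5*3) = -(-46)*60 = -46*(-60) = 2760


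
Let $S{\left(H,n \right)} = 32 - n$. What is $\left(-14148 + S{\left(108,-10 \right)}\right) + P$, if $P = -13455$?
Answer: $-27561$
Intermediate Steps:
$\left(-14148 + S{\left(108,-10 \right)}\right) + P = \left(-14148 + \left(32 - -10\right)\right) - 13455 = \left(-14148 + \left(32 + 10\right)\right) - 13455 = \left(-14148 + 42\right) - 13455 = -14106 - 13455 = -27561$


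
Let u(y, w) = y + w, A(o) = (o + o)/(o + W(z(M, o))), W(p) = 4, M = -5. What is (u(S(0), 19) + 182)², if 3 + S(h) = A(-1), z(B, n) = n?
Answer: 350464/9 ≈ 38940.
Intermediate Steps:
A(o) = 2*o/(4 + o) (A(o) = (o + o)/(o + 4) = (2*o)/(4 + o) = 2*o/(4 + o))
S(h) = -11/3 (S(h) = -3 + 2*(-1)/(4 - 1) = -3 + 2*(-1)/3 = -3 + 2*(-1)*(⅓) = -3 - ⅔ = -11/3)
u(y, w) = w + y
(u(S(0), 19) + 182)² = ((19 - 11/3) + 182)² = (46/3 + 182)² = (592/3)² = 350464/9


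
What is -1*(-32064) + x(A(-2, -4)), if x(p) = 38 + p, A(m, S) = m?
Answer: 32100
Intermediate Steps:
-1*(-32064) + x(A(-2, -4)) = -1*(-32064) + (38 - 2) = 32064 + 36 = 32100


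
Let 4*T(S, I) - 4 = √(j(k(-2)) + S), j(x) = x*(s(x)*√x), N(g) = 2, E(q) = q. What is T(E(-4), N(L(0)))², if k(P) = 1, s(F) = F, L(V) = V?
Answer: (4 + I*√3)²/16 ≈ 0.8125 + 0.86602*I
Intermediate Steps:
j(x) = x^(5/2) (j(x) = x*(x*√x) = x*x^(3/2) = x^(5/2))
T(S, I) = 1 + √(1 + S)/4 (T(S, I) = 1 + √(1^(5/2) + S)/4 = 1 + √(1 + S)/4)
T(E(-4), N(L(0)))² = (1 + √(1 - 4)/4)² = (1 + √(-3)/4)² = (1 + (I*√3)/4)² = (1 + I*√3/4)²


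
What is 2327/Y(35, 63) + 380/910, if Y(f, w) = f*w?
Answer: 42221/28665 ≈ 1.4729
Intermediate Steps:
2327/Y(35, 63) + 380/910 = 2327/((35*63)) + 380/910 = 2327/2205 + 380*(1/910) = 2327*(1/2205) + 38/91 = 2327/2205 + 38/91 = 42221/28665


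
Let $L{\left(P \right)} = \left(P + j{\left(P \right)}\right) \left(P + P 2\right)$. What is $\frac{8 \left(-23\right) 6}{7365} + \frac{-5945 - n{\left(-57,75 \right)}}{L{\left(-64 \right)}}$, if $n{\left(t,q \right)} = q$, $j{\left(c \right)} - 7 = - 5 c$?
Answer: $- \frac{950857}{30991920} \approx -0.030681$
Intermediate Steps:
$j{\left(c \right)} = 7 - 5 c$
$L{\left(P \right)} = 3 P \left(7 - 4 P\right)$ ($L{\left(P \right)} = \left(P - \left(-7 + 5 P\right)\right) \left(P + P 2\right) = \left(7 - 4 P\right) \left(P + 2 P\right) = \left(7 - 4 P\right) 3 P = 3 P \left(7 - 4 P\right)$)
$\frac{8 \left(-23\right) 6}{7365} + \frac{-5945 - n{\left(-57,75 \right)}}{L{\left(-64 \right)}} = \frac{8 \left(-23\right) 6}{7365} + \frac{-5945 - 75}{3 \left(-64\right) \left(7 - -256\right)} = \left(-184\right) 6 \cdot \frac{1}{7365} + \frac{-5945 - 75}{3 \left(-64\right) \left(7 + 256\right)} = \left(-1104\right) \frac{1}{7365} - \frac{6020}{3 \left(-64\right) 263} = - \frac{368}{2455} - \frac{6020}{-50496} = - \frac{368}{2455} - - \frac{1505}{12624} = - \frac{368}{2455} + \frac{1505}{12624} = - \frac{950857}{30991920}$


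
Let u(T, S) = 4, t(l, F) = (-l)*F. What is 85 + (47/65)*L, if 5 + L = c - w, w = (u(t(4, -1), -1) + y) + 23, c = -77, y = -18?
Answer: 96/5 ≈ 19.200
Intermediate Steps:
t(l, F) = -F*l
w = 9 (w = (4 - 18) + 23 = -14 + 23 = 9)
L = -91 (L = -5 + (-77 - 1*9) = -5 + (-77 - 9) = -5 - 86 = -91)
85 + (47/65)*L = 85 + (47/65)*(-91) = 85 - 329/5 = 96/5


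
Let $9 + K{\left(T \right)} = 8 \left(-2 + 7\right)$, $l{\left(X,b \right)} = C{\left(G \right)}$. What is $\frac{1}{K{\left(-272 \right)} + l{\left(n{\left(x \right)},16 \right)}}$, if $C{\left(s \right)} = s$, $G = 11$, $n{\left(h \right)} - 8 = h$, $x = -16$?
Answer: $\frac{1}{42} \approx 0.02381$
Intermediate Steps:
$n{\left(h \right)} = 8 + h$
$l{\left(X,b \right)} = 11$
$K{\left(T \right)} = 31$ ($K{\left(T \right)} = -9 + 8 \left(-2 + 7\right) = -9 + 8 \cdot 5 = -9 + 40 = 31$)
$\frac{1}{K{\left(-272 \right)} + l{\left(n{\left(x \right)},16 \right)}} = \frac{1}{31 + 11} = \frac{1}{42}$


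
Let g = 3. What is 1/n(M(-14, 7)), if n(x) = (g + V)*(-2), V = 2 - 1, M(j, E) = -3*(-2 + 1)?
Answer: -1/8 ≈ -0.12500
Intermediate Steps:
M(j, E) = 3 (M(j, E) = -3*(-1) = 3)
V = 1
n(x) = -8 (n(x) = (3 + 1)*(-2) = 4*(-2) = -8)
1/n(M(-14, 7)) = 1/(-8) = -1/8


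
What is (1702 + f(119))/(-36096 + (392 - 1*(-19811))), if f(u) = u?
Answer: -1821/15893 ≈ -0.11458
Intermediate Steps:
(1702 + f(119))/(-36096 + (392 - 1*(-19811))) = (1702 + 119)/(-36096 + (392 - 1*(-19811))) = 1821/(-36096 + (392 + 19811)) = 1821/(-36096 + 20203) = 1821/(-15893) = 1821*(-1/15893) = -1821/15893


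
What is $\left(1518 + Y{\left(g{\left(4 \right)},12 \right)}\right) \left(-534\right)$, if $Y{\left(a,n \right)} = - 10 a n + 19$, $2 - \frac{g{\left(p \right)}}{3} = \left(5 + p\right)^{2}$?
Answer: $-16007718$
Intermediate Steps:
$g{\left(p \right)} = 6 - 3 \left(5 + p\right)^{2}$
$Y{\left(a,n \right)} = 19 - 10 a n$ ($Y{\left(a,n \right)} = - 10 a n + 19 = 19 - 10 a n$)
$\left(1518 + Y{\left(g{\left(4 \right)},12 \right)}\right) \left(-534\right) = \left(1518 - \left(-19 + 10 \left(6 - 3 \left(5 + 4\right)^{2}\right) 12\right)\right) \left(-534\right) = \left(1518 - \left(-19 + 10 \left(6 - 3 \cdot 9^{2}\right) 12\right)\right) \left(-534\right) = \left(1518 - \left(-19 + 10 \left(6 - 243\right) 12\right)\right) \left(-534\right) = \left(1518 - \left(-19 - 28440\right)\right) \left(-534\right) = \left(1518 + \left(19 + 28440\right)\right) \left(-534\right) = \left(1518 + 28459\right) \left(-534\right) = 29977 \left(-534\right) = -16007718$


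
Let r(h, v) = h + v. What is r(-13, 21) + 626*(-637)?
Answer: -398754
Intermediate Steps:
r(-13, 21) + 626*(-637) = (-13 + 21) + 626*(-637) = 8 - 398762 = -398754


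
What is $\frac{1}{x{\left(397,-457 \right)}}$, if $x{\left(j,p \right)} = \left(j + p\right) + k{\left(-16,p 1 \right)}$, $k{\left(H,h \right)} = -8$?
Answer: $- \frac{1}{68} \approx -0.014706$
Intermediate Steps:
$x{\left(j,p \right)} = -8 + j + p$ ($x{\left(j,p \right)} = \left(j + p\right) - 8 = -8 + j + p$)
$\frac{1}{x{\left(397,-457 \right)}} = \frac{1}{-8 + 397 - 457} = \frac{1}{-68} = - \frac{1}{68}$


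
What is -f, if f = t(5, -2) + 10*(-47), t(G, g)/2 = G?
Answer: 460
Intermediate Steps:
t(G, g) = 2*G
f = -460 (f = 2*5 + 10*(-47) = 10 - 470 = -460)
-f = -1*(-460) = 460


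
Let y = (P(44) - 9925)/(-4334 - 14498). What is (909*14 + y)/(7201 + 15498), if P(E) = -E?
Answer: 239666001/427467568 ≈ 0.56067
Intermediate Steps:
y = 9969/18832 (y = (-1*44 - 9925)/(-4334 - 14498) = (-44 - 9925)/(-18832) = -9969*(-1/18832) = 9969/18832 ≈ 0.52936)
(909*14 + y)/(7201 + 15498) = (909*14 + 9969/18832)/(7201 + 15498) = (12726 + 9969/18832)/22699 = (239666001/18832)*(1/22699) = 239666001/427467568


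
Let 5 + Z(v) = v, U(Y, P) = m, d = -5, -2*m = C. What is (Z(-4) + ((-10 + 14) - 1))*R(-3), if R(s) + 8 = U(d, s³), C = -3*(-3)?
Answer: 75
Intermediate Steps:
C = 9
m = -9/2 (m = -½*9 = -9/2 ≈ -4.5000)
U(Y, P) = -9/2
Z(v) = -5 + v
R(s) = -25/2 (R(s) = -8 - 9/2 = -25/2)
(Z(-4) + ((-10 + 14) - 1))*R(-3) = ((-5 - 4) + ((-10 + 14) - 1))*(-25/2) = (-9 + (4 - 1))*(-25/2) = (-9 + 3)*(-25/2) = -6*(-25/2) = 75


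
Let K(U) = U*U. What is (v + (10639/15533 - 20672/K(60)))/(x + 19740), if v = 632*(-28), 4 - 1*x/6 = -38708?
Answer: -61863867661/880763039100 ≈ -0.070239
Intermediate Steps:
x = 232272 (x = 24 - 6*(-38708) = 24 + 232248 = 232272)
v = -17696
K(U) = U²
(v + (10639/15533 - 20672/K(60)))/(x + 19740) = (-17696 + (10639/15533 - 20672/(60²)))/(232272 + 19740) = (-17696 + (10639*(1/15533) - 20672/3600))/252012 = (-17696 + (10639/15533 - 20672*1/3600))*(1/252012) = (-17696 + (10639/15533 - 1292/225))*(1/252012) = (-17696 - 17674861/3494925)*(1/252012) = -61863867661/3494925*1/252012 = -61863867661/880763039100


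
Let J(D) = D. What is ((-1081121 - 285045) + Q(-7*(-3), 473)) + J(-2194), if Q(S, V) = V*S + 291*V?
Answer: -1220784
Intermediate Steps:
Q(S, V) = 291*V + S*V (Q(S, V) = S*V + 291*V = 291*V + S*V)
((-1081121 - 285045) + Q(-7*(-3), 473)) + J(-2194) = ((-1081121 - 285045) + 473*(291 - 7*(-3))) - 2194 = (-1366166 + 473*(291 + 21)) - 2194 = (-1366166 + 473*312) - 2194 = (-1366166 + 147576) - 2194 = -1218590 - 2194 = -1220784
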